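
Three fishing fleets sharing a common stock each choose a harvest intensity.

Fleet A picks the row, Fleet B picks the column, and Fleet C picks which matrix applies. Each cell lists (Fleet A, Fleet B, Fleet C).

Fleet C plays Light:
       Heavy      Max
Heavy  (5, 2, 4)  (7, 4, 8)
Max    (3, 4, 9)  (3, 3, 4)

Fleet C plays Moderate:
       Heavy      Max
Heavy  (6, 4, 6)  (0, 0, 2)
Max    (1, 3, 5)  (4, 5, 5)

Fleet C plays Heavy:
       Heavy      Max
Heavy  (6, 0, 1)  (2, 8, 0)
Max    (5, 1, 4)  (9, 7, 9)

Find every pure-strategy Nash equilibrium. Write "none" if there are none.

Mark each player's best response to every combination of opponents' strategies; a profile where every player is best-responding is a pure Nash equilibrium.
Fleet A against (Heavy, Light): payoffs 5, 3 → best response Heavy.
Fleet A against (Heavy, Moderate): payoffs 6, 1 → best response Heavy.
Fleet A against (Heavy, Heavy): payoffs 6, 5 → best response Heavy.
Fleet A against (Max, Light): payoffs 7, 3 → best response Heavy.
Fleet A against (Max, Moderate): payoffs 0, 4 → best response Max.
Fleet A against (Max, Heavy): payoffs 2, 9 → best response Max.
Fleet B against (Heavy, Light): payoffs 2, 4 → best response Max.
Fleet B against (Heavy, Moderate): payoffs 4, 0 → best response Heavy.
Fleet B against (Heavy, Heavy): payoffs 0, 8 → best response Max.
Fleet B against (Max, Light): payoffs 4, 3 → best response Heavy.
Fleet B against (Max, Moderate): payoffs 3, 5 → best response Max.
Fleet B against (Max, Heavy): payoffs 1, 7 → best response Max.
Fleet C against (Heavy, Heavy): payoffs 4, 6, 1 → best response Moderate.
Fleet C against (Heavy, Max): payoffs 8, 2, 0 → best response Light.
Fleet C against (Max, Heavy): payoffs 9, 5, 4 → best response Light.
Fleet C against (Max, Max): payoffs 4, 5, 9 → best response Heavy.
Mutual best responses: (Heavy, Heavy, Moderate); (Heavy, Max, Light); (Max, Max, Heavy).

The pure Nash equilibria are (Heavy, Heavy, Moderate); (Heavy, Max, Light); (Max, Max, Heavy).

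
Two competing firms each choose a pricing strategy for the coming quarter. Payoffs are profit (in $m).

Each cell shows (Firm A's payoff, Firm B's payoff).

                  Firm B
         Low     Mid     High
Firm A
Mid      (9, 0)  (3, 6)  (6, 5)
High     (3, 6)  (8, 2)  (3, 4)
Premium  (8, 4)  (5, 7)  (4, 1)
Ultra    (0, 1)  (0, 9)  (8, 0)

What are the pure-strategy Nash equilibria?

For each strategy profile, look for a profitable unilateral deviation.
(Mid, Low): Firm B can switch to Mid (0 → 6). Not NE.
(Mid, Mid): Firm A can switch to High (3 → 8). Not NE.
(Mid, High): Firm A can switch to Ultra (6 → 8). Not NE.
(High, Low): Firm A can switch to Mid (3 → 9). Not NE.
(High, Mid): Firm B can switch to Low (2 → 6). Not NE.
(High, High): Firm A can switch to Mid (3 → 6). Not NE.
(Premium, Low): Firm A can switch to Mid (8 → 9). Not NE.
(Premium, Mid): Firm A can switch to High (5 → 8). Not NE.
(Premium, High): Firm A can switch to Mid (4 → 6). Not NE.
(Ultra, Low): Firm A can switch to Mid (0 → 9). Not NE.
(The remaining 2 profiles each have a profitable deviation by the same check.)

There is no pure-strategy Nash equilibrium.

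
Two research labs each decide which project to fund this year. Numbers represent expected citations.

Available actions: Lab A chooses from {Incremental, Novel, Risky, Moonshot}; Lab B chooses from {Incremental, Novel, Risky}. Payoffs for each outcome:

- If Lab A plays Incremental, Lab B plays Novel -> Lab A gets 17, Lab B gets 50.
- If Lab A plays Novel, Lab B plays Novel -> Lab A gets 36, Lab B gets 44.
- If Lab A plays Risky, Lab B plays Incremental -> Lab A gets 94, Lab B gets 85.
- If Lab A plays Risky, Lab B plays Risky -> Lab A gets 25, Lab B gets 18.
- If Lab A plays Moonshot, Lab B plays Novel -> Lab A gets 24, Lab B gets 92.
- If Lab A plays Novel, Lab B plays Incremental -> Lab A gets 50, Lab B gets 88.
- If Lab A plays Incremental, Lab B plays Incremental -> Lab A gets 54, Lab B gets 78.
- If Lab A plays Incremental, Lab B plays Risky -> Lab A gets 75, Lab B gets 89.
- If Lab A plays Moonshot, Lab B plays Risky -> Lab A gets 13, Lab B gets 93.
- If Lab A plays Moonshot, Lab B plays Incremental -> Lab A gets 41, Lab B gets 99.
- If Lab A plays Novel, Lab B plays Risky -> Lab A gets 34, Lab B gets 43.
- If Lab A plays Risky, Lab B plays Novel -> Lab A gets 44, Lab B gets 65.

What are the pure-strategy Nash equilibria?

Pure-strategy Nash equilibria: (Incremental, Risky), (Risky, Incremental)

For each player, find the best response to each opponent profile; mutual best responses are the pure NE.
Lab A against Incremental: payoffs 54, 50, 94, 41 → best response Risky.
Lab A against Novel: payoffs 17, 36, 44, 24 → best response Risky.
Lab A against Risky: payoffs 75, 34, 25, 13 → best response Incremental.
Lab B against Incremental: payoffs 78, 50, 89 → best response Risky.
Lab B against Novel: payoffs 88, 44, 43 → best response Incremental.
Lab B against Risky: payoffs 85, 65, 18 → best response Incremental.
Lab B against Moonshot: payoffs 99, 92, 93 → best response Incremental.
Mutual best responses: (Incremental, Risky); (Risky, Incremental).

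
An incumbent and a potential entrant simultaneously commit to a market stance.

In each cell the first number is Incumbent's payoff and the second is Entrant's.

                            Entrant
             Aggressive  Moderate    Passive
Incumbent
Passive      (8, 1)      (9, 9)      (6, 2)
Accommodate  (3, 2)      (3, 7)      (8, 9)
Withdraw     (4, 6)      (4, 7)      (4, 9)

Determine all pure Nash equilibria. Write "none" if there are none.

(Passive, Moderate); (Accommodate, Passive)

(Passive, Aggressive): Entrant can switch to Moderate (1 → 9). Not NE.
(Passive, Moderate): Incumbent gets 9, best alternative 4; Entrant gets 9, best alternative 2. No profitable deviation — NE.
(Passive, Passive): Incumbent can switch to Accommodate (6 → 8). Not NE.
(Accommodate, Aggressive): Incumbent can switch to Passive (3 → 8). Not NE.
(Accommodate, Moderate): Incumbent can switch to Passive (3 → 9). Not NE.
(Accommodate, Passive): Incumbent gets 8, best alternative 6; Entrant gets 9, best alternative 7. No profitable deviation — NE.
(Withdraw, Aggressive): Incumbent can switch to Passive (4 → 8). Not NE.
(Withdraw, Moderate): Incumbent can switch to Passive (4 → 9). Not NE.
(Withdraw, Passive): Incumbent can switch to Passive (4 → 6). Not NE.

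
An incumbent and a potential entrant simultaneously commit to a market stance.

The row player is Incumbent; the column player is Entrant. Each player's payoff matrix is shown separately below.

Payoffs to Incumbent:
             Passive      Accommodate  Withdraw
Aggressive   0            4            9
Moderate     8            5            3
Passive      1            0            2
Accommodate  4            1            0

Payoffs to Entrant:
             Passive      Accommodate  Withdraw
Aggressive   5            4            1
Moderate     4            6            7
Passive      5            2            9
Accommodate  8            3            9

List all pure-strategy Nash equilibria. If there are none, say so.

none

For each player, find the best response to each opponent profile; mutual best responses are the pure NE.
Incumbent against Passive: payoffs 0, 8, 1, 4 → best response Moderate.
Incumbent against Accommodate: payoffs 4, 5, 0, 1 → best response Moderate.
Incumbent against Withdraw: payoffs 9, 3, 2, 0 → best response Aggressive.
Entrant against Aggressive: payoffs 5, 4, 1 → best response Passive.
Entrant against Moderate: payoffs 4, 6, 7 → best response Withdraw.
Entrant against Passive: payoffs 5, 2, 9 → best response Withdraw.
Entrant against Accommodate: payoffs 8, 3, 9 → best response Withdraw.
No profile is a mutual best response for all players.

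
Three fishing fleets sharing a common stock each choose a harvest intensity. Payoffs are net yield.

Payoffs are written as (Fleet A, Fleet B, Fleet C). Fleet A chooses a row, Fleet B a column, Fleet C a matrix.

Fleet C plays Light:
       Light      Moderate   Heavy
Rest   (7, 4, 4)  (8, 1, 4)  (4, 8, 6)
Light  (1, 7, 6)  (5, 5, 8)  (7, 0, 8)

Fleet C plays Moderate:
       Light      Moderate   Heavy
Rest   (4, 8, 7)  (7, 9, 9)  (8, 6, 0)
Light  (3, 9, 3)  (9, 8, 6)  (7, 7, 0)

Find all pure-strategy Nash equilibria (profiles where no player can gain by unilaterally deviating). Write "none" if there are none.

There is no pure-strategy Nash equilibrium.

(Rest, Light, Light): Fleet B can switch to Heavy (4 → 8). Not NE.
(Rest, Light, Moderate): Fleet B can switch to Moderate (8 → 9). Not NE.
(Rest, Moderate, Light): Fleet B can switch to Light (1 → 4). Not NE.
(Rest, Moderate, Moderate): Fleet A can switch to Light (7 → 9). Not NE.
(Rest, Heavy, Light): Fleet A can switch to Light (4 → 7). Not NE.
(Rest, Heavy, Moderate): Fleet B can switch to Light (6 → 8). Not NE.
(Light, Light, Light): Fleet A can switch to Rest (1 → 7). Not NE.
(Light, Light, Moderate): Fleet A can switch to Rest (3 → 4). Not NE.
(The remaining 4 profiles each have a profitable deviation by the same check.)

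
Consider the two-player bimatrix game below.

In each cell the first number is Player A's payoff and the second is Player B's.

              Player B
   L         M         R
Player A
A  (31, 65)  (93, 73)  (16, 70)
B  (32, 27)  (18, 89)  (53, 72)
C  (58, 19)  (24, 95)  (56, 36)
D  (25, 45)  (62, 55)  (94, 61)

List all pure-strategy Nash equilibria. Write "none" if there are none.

(A, M), (D, R)

Player A against L: payoffs 31, 32, 58, 25 → best response C.
Player A against M: payoffs 93, 18, 24, 62 → best response A.
Player A against R: payoffs 16, 53, 56, 94 → best response D.
Player B against A: payoffs 65, 73, 70 → best response M.
Player B against B: payoffs 27, 89, 72 → best response M.
Player B against C: payoffs 19, 95, 36 → best response M.
Player B against D: payoffs 45, 55, 61 → best response R.
Mutual best responses: (A, M); (D, R).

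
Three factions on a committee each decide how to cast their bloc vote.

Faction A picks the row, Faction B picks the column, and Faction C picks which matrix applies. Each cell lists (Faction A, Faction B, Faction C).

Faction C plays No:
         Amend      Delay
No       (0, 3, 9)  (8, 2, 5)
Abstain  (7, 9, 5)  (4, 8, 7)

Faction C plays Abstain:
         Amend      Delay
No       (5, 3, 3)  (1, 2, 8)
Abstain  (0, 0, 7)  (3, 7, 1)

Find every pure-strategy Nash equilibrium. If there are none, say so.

No pure-strategy Nash equilibrium.

Mark each player's best response to every combination of opponents' strategies; a profile where every player is best-responding is a pure Nash equilibrium.
Faction A against (Amend, No): payoffs 0, 7 → best response Abstain.
Faction A against (Amend, Abstain): payoffs 5, 0 → best response No.
Faction A against (Delay, No): payoffs 8, 4 → best response No.
Faction A against (Delay, Abstain): payoffs 1, 3 → best response Abstain.
Faction B against (No, No): payoffs 3, 2 → best response Amend.
Faction B against (No, Abstain): payoffs 3, 2 → best response Amend.
Faction B against (Abstain, No): payoffs 9, 8 → best response Amend.
Faction B against (Abstain, Abstain): payoffs 0, 7 → best response Delay.
Faction C against (No, Amend): payoffs 9, 3 → best response No.
Faction C against (No, Delay): payoffs 5, 8 → best response Abstain.
Faction C against (Abstain, Amend): payoffs 5, 7 → best response Abstain.
Faction C against (Abstain, Delay): payoffs 7, 1 → best response No.
No profile is a mutual best response for all players.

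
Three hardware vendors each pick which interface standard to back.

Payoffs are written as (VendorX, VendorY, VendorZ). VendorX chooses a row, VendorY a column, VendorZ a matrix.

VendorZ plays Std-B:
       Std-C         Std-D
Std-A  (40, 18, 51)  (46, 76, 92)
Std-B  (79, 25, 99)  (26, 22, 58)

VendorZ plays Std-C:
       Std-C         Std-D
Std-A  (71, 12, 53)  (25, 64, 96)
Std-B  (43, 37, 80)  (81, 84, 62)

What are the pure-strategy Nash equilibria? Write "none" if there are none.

Pure-strategy Nash equilibria: (Std-B, Std-C, Std-B); (Std-B, Std-D, Std-C)

VendorX against (Std-C, Std-B): payoffs 40, 79 → best response Std-B.
VendorX against (Std-C, Std-C): payoffs 71, 43 → best response Std-A.
VendorX against (Std-D, Std-B): payoffs 46, 26 → best response Std-A.
VendorX against (Std-D, Std-C): payoffs 25, 81 → best response Std-B.
VendorY against (Std-A, Std-B): payoffs 18, 76 → best response Std-D.
VendorY against (Std-A, Std-C): payoffs 12, 64 → best response Std-D.
VendorY against (Std-B, Std-B): payoffs 25, 22 → best response Std-C.
VendorY against (Std-B, Std-C): payoffs 37, 84 → best response Std-D.
VendorZ against (Std-A, Std-C): payoffs 51, 53 → best response Std-C.
VendorZ against (Std-A, Std-D): payoffs 92, 96 → best response Std-C.
VendorZ against (Std-B, Std-C): payoffs 99, 80 → best response Std-B.
VendorZ against (Std-B, Std-D): payoffs 58, 62 → best response Std-C.
Mutual best responses: (Std-B, Std-C, Std-B); (Std-B, Std-D, Std-C).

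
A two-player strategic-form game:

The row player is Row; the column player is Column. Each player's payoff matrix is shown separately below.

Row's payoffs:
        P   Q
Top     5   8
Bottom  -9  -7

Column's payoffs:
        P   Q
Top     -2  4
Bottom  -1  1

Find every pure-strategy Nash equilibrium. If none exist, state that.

(Top, Q)

Row against P: payoffs 5, -9 → best response Top.
Row against Q: payoffs 8, -7 → best response Top.
Column against Top: payoffs -2, 4 → best response Q.
Column against Bottom: payoffs -1, 1 → best response Q.
Mutual best responses: (Top, Q).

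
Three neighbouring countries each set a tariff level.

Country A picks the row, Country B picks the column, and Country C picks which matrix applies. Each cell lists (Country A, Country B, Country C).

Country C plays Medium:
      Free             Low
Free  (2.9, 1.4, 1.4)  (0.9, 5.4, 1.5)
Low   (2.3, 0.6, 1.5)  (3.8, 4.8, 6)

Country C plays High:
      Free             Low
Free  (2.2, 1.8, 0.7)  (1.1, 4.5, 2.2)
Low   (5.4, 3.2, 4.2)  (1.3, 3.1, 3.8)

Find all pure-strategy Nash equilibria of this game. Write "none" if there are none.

The pure Nash equilibria are (Low, Free, High); (Low, Low, Medium).

(Free, Free, Medium): Country B can switch to Low (1.4 → 5.4). Not NE.
(Free, Free, High): Country A can switch to Low (2.2 → 5.4). Not NE.
(Free, Low, Medium): Country A can switch to Low (0.9 → 3.8). Not NE.
(Free, Low, High): Country A can switch to Low (1.1 → 1.3). Not NE.
(Low, Free, Medium): Country A can switch to Free (2.3 → 2.9). Not NE.
(Low, Free, High): Country A gets 5.4, best alternative 2.2; Country B gets 3.2, best alternative 3.1; Country C gets 4.2, best alternative 1.5. No profitable deviation — NE.
(Low, Low, Medium): Country A gets 3.8, best alternative 0.9; Country B gets 4.8, best alternative 0.6; Country C gets 6, best alternative 3.8. No profitable deviation — NE.
(Low, Low, High): Country B can switch to Free (3.1 → 3.2). Not NE.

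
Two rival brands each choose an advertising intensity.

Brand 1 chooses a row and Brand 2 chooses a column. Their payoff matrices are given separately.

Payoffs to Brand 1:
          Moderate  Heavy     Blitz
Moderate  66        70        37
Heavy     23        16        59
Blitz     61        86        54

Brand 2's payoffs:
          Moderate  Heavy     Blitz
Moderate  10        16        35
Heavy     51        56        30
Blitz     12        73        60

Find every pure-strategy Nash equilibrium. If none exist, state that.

Pure NE: (Blitz, Heavy)

For each strategy profile, look for a profitable unilateral deviation.
(Moderate, Moderate): Brand 2 can switch to Heavy (10 → 16). Not NE.
(Moderate, Heavy): Brand 1 can switch to Blitz (70 → 86). Not NE.
(Moderate, Blitz): Brand 1 can switch to Heavy (37 → 59). Not NE.
(Heavy, Moderate): Brand 1 can switch to Moderate (23 → 66). Not NE.
(Heavy, Heavy): Brand 1 can switch to Moderate (16 → 70). Not NE.
(Heavy, Blitz): Brand 2 can switch to Moderate (30 → 51). Not NE.
(Blitz, Moderate): Brand 1 can switch to Moderate (61 → 66). Not NE.
(Blitz, Heavy): Brand 1 gets 86, best alternative 70; Brand 2 gets 73, best alternative 60. No profitable deviation — NE.
(Blitz, Blitz): Brand 1 can switch to Heavy (54 → 59). Not NE.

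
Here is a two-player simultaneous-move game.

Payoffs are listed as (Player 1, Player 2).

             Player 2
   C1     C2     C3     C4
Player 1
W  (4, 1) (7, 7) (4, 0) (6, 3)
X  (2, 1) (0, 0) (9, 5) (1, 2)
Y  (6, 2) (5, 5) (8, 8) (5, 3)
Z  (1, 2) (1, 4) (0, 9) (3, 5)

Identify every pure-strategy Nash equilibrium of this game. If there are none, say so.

(W, C1): Player 1 can switch to Y (4 → 6). Not NE.
(W, C2): Player 1 gets 7, best alternative 5; Player 2 gets 7, best alternative 3. No profitable deviation — NE.
(W, C3): Player 1 can switch to X (4 → 9). Not NE.
(W, C4): Player 2 can switch to C2 (3 → 7). Not NE.
(X, C1): Player 1 can switch to W (2 → 4). Not NE.
(X, C2): Player 1 can switch to W (0 → 7). Not NE.
(X, C3): Player 1 gets 9, best alternative 8; Player 2 gets 5, best alternative 2. No profitable deviation — NE.
(X, C4): Player 1 can switch to W (1 → 6). Not NE.
(Y, C1): Player 2 can switch to C2 (2 → 5). Not NE.
(Y, C2): Player 1 can switch to W (5 → 7). Not NE.
(Y, C3): Player 1 can switch to X (8 → 9). Not NE.
(Y, C4): Player 1 can switch to W (5 → 6). Not NE.
(Z, C1): Player 1 can switch to W (1 → 4). Not NE.
(Z, C2): Player 1 can switch to W (1 → 7). Not NE.
(The remaining 2 profiles each have a profitable deviation by the same check.)

(W, C2) and (X, C3)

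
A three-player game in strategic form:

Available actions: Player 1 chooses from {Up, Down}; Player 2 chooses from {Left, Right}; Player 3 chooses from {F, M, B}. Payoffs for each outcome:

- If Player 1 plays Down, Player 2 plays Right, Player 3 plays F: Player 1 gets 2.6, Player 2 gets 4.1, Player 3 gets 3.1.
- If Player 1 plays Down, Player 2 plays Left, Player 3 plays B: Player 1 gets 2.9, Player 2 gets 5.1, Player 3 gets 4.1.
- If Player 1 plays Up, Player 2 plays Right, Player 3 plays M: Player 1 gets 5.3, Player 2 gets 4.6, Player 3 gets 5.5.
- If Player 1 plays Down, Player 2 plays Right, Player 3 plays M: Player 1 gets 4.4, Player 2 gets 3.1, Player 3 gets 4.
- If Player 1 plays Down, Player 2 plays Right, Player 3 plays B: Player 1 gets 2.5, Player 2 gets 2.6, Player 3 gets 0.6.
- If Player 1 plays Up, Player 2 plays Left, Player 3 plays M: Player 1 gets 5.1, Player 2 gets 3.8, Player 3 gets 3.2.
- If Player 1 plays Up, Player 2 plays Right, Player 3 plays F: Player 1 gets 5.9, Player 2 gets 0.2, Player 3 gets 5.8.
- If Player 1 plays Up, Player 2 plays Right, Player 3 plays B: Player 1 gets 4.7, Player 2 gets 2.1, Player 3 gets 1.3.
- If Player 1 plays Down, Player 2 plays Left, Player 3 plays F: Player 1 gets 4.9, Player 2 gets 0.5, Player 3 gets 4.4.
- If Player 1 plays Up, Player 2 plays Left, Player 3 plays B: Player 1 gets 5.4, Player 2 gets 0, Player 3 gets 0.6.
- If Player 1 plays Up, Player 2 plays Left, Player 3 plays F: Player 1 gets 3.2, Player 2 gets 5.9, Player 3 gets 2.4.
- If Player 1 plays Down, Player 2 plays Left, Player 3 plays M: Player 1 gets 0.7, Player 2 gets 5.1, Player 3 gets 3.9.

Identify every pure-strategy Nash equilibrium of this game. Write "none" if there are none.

(Up, Left, F): Player 1 can switch to Down (3.2 → 4.9). Not NE.
(Up, Left, M): Player 2 can switch to Right (3.8 → 4.6). Not NE.
(Up, Left, B): Player 2 can switch to Right (0 → 2.1). Not NE.
(Up, Right, F): Player 2 can switch to Left (0.2 → 5.9). Not NE.
(Up, Right, M): Player 3 can switch to F (5.5 → 5.8). Not NE.
(Up, Right, B): Player 3 can switch to F (1.3 → 5.8). Not NE.
(Down, Left, F): Player 2 can switch to Right (0.5 → 4.1). Not NE.
(Down, Left, M): Player 1 can switch to Up (0.7 → 5.1). Not NE.
(Down, Left, B): Player 1 can switch to Up (2.9 → 5.4). Not NE.
(Down, Right, F): Player 1 can switch to Up (2.6 → 5.9). Not NE.
(Down, Right, M): Player 1 can switch to Up (4.4 → 5.3). Not NE.
(Down, Right, B): Player 1 can switch to Up (2.5 → 4.7). Not NE.

This game has no pure Nash equilibrium.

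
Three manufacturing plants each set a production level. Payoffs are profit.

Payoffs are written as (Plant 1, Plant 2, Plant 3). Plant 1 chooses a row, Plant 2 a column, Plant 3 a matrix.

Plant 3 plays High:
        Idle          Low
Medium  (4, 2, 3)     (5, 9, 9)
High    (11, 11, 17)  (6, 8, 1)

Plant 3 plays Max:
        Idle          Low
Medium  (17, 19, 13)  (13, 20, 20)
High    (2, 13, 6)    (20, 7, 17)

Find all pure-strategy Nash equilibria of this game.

(Medium, Idle, High): Plant 1 can switch to High (4 → 11). Not NE.
(Medium, Idle, Max): Plant 2 can switch to Low (19 → 20). Not NE.
(Medium, Low, High): Plant 1 can switch to High (5 → 6). Not NE.
(Medium, Low, Max): Plant 1 can switch to High (13 → 20). Not NE.
(High, Idle, High): Plant 1 gets 11, best alternative 4; Plant 2 gets 11, best alternative 8; Plant 3 gets 17, best alternative 6. No profitable deviation — NE.
(High, Idle, Max): Plant 1 can switch to Medium (2 → 17). Not NE.
(High, Low, High): Plant 2 can switch to Idle (8 → 11). Not NE.
(High, Low, Max): Plant 2 can switch to Idle (7 → 13). Not NE.

Pure NE: (High, Idle, High)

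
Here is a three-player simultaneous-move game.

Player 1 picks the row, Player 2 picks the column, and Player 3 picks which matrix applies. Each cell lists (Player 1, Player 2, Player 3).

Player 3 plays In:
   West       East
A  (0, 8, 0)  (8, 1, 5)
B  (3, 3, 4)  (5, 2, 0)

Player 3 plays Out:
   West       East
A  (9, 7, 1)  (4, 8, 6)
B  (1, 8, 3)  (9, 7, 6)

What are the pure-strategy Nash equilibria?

Check each profile: it is a Nash equilibrium iff no player can strictly gain by switching unilaterally.
(A, West, In): Player 1 can switch to B (0 → 3). Not NE.
(A, West, Out): Player 2 can switch to East (7 → 8). Not NE.
(A, East, In): Player 2 can switch to West (1 → 8). Not NE.
(A, East, Out): Player 1 can switch to B (4 → 9). Not NE.
(B, West, In): Player 1 gets 3, best alternative 0; Player 2 gets 3, best alternative 2; Player 3 gets 4, best alternative 3. No profitable deviation — NE.
(B, West, Out): Player 1 can switch to A (1 → 9). Not NE.
(B, East, In): Player 1 can switch to A (5 → 8). Not NE.
(B, East, Out): Player 2 can switch to West (7 → 8). Not NE.

The unique pure-strategy Nash equilibrium is (B, West, In).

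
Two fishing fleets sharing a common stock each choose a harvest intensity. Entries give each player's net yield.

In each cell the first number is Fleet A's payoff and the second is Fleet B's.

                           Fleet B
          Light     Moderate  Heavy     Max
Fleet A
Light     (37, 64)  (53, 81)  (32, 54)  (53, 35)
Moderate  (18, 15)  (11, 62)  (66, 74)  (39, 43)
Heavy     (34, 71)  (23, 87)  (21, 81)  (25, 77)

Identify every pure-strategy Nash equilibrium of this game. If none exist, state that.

(Light, Light): Fleet B can switch to Moderate (64 → 81). Not NE.
(Light, Moderate): Fleet A gets 53, best alternative 23; Fleet B gets 81, best alternative 64. No profitable deviation — NE.
(Light, Heavy): Fleet A can switch to Moderate (32 → 66). Not NE.
(Light, Max): Fleet B can switch to Light (35 → 64). Not NE.
(Moderate, Light): Fleet A can switch to Light (18 → 37). Not NE.
(Moderate, Moderate): Fleet A can switch to Light (11 → 53). Not NE.
(Moderate, Heavy): Fleet A gets 66, best alternative 32; Fleet B gets 74, best alternative 62. No profitable deviation — NE.
(Moderate, Max): Fleet A can switch to Light (39 → 53). Not NE.
(Heavy, Light): Fleet A can switch to Light (34 → 37). Not NE.
(Heavy, Moderate): Fleet A can switch to Light (23 → 53). Not NE.
(Heavy, Heavy): Fleet A can switch to Light (21 → 32). Not NE.
(Heavy, Max): Fleet A can switch to Light (25 → 53). Not NE.

Pure-strategy Nash equilibria: (Light, Moderate), (Moderate, Heavy)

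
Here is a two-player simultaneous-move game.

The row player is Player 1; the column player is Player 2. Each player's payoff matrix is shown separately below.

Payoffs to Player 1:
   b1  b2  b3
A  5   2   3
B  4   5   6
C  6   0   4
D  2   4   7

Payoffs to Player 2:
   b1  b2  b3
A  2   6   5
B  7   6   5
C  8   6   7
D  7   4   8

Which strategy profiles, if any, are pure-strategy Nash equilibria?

Pure-strategy Nash equilibria: (C, b1), (D, b3)

Mark each player's best response to every combination of opponents' strategies; a profile where every player is best-responding is a pure Nash equilibrium.
Player 1 against b1: payoffs 5, 4, 6, 2 → best response C.
Player 1 against b2: payoffs 2, 5, 0, 4 → best response B.
Player 1 against b3: payoffs 3, 6, 4, 7 → best response D.
Player 2 against A: payoffs 2, 6, 5 → best response b2.
Player 2 against B: payoffs 7, 6, 5 → best response b1.
Player 2 against C: payoffs 8, 6, 7 → best response b1.
Player 2 against D: payoffs 7, 4, 8 → best response b3.
Mutual best responses: (C, b1); (D, b3).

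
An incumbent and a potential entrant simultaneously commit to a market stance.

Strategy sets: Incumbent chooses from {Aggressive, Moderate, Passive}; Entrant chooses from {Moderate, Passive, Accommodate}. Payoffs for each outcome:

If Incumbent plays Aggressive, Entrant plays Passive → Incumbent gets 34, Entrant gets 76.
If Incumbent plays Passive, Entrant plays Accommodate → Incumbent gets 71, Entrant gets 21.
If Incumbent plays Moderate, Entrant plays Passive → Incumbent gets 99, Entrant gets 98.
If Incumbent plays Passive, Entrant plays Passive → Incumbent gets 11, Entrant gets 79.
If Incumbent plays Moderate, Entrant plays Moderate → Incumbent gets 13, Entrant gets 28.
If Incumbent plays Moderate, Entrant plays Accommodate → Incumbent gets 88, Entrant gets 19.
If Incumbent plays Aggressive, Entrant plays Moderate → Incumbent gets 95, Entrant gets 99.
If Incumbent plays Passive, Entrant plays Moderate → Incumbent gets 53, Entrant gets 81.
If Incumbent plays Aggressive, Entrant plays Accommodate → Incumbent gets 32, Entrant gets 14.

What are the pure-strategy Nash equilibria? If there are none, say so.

(Aggressive, Moderate), (Moderate, Passive)

Incumbent against Moderate: payoffs 95, 13, 53 → best response Aggressive.
Incumbent against Passive: payoffs 34, 99, 11 → best response Moderate.
Incumbent against Accommodate: payoffs 32, 88, 71 → best response Moderate.
Entrant against Aggressive: payoffs 99, 76, 14 → best response Moderate.
Entrant against Moderate: payoffs 28, 98, 19 → best response Passive.
Entrant against Passive: payoffs 81, 79, 21 → best response Moderate.
Mutual best responses: (Aggressive, Moderate); (Moderate, Passive).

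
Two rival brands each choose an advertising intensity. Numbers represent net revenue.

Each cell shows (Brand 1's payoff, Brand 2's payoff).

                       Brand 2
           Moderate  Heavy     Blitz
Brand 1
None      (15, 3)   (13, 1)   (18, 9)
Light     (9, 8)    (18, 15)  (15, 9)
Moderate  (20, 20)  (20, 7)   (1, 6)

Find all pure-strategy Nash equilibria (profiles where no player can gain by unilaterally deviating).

Check each profile: it is a Nash equilibrium iff no player can strictly gain by switching unilaterally.
(None, Moderate): Brand 1 can switch to Moderate (15 → 20). Not NE.
(None, Heavy): Brand 1 can switch to Light (13 → 18). Not NE.
(None, Blitz): Brand 1 gets 18, best alternative 15; Brand 2 gets 9, best alternative 3. No profitable deviation — NE.
(Light, Moderate): Brand 1 can switch to None (9 → 15). Not NE.
(Light, Heavy): Brand 1 can switch to Moderate (18 → 20). Not NE.
(Light, Blitz): Brand 1 can switch to None (15 → 18). Not NE.
(Moderate, Moderate): Brand 1 gets 20, best alternative 15; Brand 2 gets 20, best alternative 7. No profitable deviation — NE.
(Moderate, Heavy): Brand 2 can switch to Moderate (7 → 20). Not NE.
(Moderate, Blitz): Brand 1 can switch to None (1 → 18). Not NE.

(None, Blitz), (Moderate, Moderate)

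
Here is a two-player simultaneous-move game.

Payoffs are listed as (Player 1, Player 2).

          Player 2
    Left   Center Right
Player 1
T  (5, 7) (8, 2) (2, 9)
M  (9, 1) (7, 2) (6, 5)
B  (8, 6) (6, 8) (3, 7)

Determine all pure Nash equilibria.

(T, Left): Player 1 can switch to M (5 → 9). Not NE.
(T, Center): Player 2 can switch to Left (2 → 7). Not NE.
(T, Right): Player 1 can switch to M (2 → 6). Not NE.
(M, Left): Player 2 can switch to Center (1 → 2). Not NE.
(M, Center): Player 1 can switch to T (7 → 8). Not NE.
(M, Right): Player 1 gets 6, best alternative 3; Player 2 gets 5, best alternative 2. No profitable deviation — NE.
(B, Left): Player 1 can switch to M (8 → 9). Not NE.
(B, Center): Player 1 can switch to T (6 → 8). Not NE.
(B, Right): Player 1 can switch to M (3 → 6). Not NE.

(M, Right)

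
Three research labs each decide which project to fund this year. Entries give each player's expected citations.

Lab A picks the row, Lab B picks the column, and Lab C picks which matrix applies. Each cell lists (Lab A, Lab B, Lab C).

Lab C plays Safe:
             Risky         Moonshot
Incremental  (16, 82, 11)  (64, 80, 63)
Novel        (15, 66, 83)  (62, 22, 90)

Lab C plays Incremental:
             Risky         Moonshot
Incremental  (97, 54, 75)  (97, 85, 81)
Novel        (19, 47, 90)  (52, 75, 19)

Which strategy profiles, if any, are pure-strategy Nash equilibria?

Lab A against (Risky, Safe): payoffs 16, 15 → best response Incremental.
Lab A against (Risky, Incremental): payoffs 97, 19 → best response Incremental.
Lab A against (Moonshot, Safe): payoffs 64, 62 → best response Incremental.
Lab A against (Moonshot, Incremental): payoffs 97, 52 → best response Incremental.
Lab B against (Incremental, Safe): payoffs 82, 80 → best response Risky.
Lab B against (Incremental, Incremental): payoffs 54, 85 → best response Moonshot.
Lab B against (Novel, Safe): payoffs 66, 22 → best response Risky.
Lab B against (Novel, Incremental): payoffs 47, 75 → best response Moonshot.
Lab C against (Incremental, Risky): payoffs 11, 75 → best response Incremental.
Lab C against (Incremental, Moonshot): payoffs 63, 81 → best response Incremental.
Lab C against (Novel, Risky): payoffs 83, 90 → best response Incremental.
Lab C against (Novel, Moonshot): payoffs 90, 19 → best response Safe.
Mutual best responses: (Incremental, Moonshot, Incremental).

Pure NE: (Incremental, Moonshot, Incremental)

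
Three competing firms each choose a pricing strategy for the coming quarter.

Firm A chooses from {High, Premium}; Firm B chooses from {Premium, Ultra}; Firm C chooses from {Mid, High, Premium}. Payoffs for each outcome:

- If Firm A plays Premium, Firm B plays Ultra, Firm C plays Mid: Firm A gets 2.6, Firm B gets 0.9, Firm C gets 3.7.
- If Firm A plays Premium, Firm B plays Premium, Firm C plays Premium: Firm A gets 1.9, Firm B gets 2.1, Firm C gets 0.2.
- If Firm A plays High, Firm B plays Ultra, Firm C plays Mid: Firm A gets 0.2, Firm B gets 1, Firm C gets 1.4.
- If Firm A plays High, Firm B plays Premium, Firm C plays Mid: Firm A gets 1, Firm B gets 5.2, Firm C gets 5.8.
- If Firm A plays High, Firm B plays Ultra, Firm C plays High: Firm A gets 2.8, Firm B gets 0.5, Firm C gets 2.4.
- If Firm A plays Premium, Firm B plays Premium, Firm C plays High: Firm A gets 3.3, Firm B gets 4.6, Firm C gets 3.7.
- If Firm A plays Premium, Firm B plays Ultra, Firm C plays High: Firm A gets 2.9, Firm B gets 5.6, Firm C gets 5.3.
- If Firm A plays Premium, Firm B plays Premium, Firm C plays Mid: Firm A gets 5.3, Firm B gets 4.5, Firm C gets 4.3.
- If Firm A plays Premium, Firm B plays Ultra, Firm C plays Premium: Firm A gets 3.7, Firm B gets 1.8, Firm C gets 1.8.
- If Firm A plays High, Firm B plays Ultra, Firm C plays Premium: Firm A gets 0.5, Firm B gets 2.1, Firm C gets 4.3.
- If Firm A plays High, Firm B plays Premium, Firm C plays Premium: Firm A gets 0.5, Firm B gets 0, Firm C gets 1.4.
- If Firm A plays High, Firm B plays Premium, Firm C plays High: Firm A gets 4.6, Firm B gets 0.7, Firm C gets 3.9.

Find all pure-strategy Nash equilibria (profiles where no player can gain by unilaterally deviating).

The pure Nash equilibria are (Premium, Premium, Mid) and (Premium, Ultra, High).

Mark each player's best response to every combination of opponents' strategies; a profile where every player is best-responding is a pure Nash equilibrium.
Firm A against (Premium, Mid): payoffs 1, 5.3 → best response Premium.
Firm A against (Premium, High): payoffs 4.6, 3.3 → best response High.
Firm A against (Premium, Premium): payoffs 0.5, 1.9 → best response Premium.
Firm A against (Ultra, Mid): payoffs 0.2, 2.6 → best response Premium.
Firm A against (Ultra, High): payoffs 2.8, 2.9 → best response Premium.
Firm A against (Ultra, Premium): payoffs 0.5, 3.7 → best response Premium.
Firm B against (High, Mid): payoffs 5.2, 1 → best response Premium.
Firm B against (High, High): payoffs 0.7, 0.5 → best response Premium.
Firm B against (High, Premium): payoffs 0, 2.1 → best response Ultra.
Firm B against (Premium, Mid): payoffs 4.5, 0.9 → best response Premium.
Firm B against (Premium, High): payoffs 4.6, 5.6 → best response Ultra.
Firm B against (Premium, Premium): payoffs 2.1, 1.8 → best response Premium.
Firm C against (High, Premium): payoffs 5.8, 3.9, 1.4 → best response Mid.
Firm C against (High, Ultra): payoffs 1.4, 2.4, 4.3 → best response Premium.
Firm C against (Premium, Premium): payoffs 4.3, 3.7, 0.2 → best response Mid.
Firm C against (Premium, Ultra): payoffs 3.7, 5.3, 1.8 → best response High.
Mutual best responses: (Premium, Premium, Mid); (Premium, Ultra, High).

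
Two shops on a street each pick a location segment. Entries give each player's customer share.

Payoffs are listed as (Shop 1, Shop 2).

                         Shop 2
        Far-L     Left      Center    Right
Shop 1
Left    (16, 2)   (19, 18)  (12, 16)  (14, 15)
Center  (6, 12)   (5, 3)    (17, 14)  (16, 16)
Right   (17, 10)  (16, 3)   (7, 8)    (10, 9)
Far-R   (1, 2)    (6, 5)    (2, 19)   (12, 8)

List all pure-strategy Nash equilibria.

(Left, Far-L): Shop 1 can switch to Right (16 → 17). Not NE.
(Left, Left): Shop 1 gets 19, best alternative 16; Shop 2 gets 18, best alternative 16. No profitable deviation — NE.
(Left, Center): Shop 1 can switch to Center (12 → 17). Not NE.
(Left, Right): Shop 1 can switch to Center (14 → 16). Not NE.
(Center, Far-L): Shop 1 can switch to Left (6 → 16). Not NE.
(Center, Left): Shop 1 can switch to Left (5 → 19). Not NE.
(Center, Center): Shop 2 can switch to Right (14 → 16). Not NE.
(Center, Right): Shop 1 gets 16, best alternative 14; Shop 2 gets 16, best alternative 14. No profitable deviation — NE.
(Right, Far-L): Shop 1 gets 17, best alternative 16; Shop 2 gets 10, best alternative 9. No profitable deviation — NE.
(The remaining 7 profiles each have a profitable deviation by the same check.)

(Left, Left), (Center, Right), (Right, Far-L)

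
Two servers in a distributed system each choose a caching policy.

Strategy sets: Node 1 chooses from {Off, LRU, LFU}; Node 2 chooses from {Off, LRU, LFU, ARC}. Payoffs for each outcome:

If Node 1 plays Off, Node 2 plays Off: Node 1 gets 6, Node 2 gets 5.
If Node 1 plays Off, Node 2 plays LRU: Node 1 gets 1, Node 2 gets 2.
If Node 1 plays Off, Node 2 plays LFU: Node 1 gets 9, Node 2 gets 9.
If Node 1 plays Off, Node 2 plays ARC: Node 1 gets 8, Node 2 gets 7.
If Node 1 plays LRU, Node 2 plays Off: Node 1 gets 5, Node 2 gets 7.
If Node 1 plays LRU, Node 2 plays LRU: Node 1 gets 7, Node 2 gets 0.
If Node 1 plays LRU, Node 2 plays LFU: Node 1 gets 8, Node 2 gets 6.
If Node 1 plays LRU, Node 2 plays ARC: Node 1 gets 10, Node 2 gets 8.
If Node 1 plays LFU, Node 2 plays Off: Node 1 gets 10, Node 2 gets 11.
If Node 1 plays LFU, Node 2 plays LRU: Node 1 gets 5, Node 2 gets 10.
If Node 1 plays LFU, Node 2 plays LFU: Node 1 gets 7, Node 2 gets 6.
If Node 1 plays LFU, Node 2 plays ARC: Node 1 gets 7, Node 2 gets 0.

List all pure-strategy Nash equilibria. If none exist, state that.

Pure-strategy Nash equilibria: (Off, LFU), (LRU, ARC), (LFU, Off)

(Off, Off): Node 1 can switch to LFU (6 → 10). Not NE.
(Off, LRU): Node 1 can switch to LRU (1 → 7). Not NE.
(Off, LFU): Node 1 gets 9, best alternative 8; Node 2 gets 9, best alternative 7. No profitable deviation — NE.
(Off, ARC): Node 1 can switch to LRU (8 → 10). Not NE.
(LRU, Off): Node 1 can switch to Off (5 → 6). Not NE.
(LRU, LRU): Node 2 can switch to Off (0 → 7). Not NE.
(LRU, LFU): Node 1 can switch to Off (8 → 9). Not NE.
(LRU, ARC): Node 1 gets 10, best alternative 8; Node 2 gets 8, best alternative 7. No profitable deviation — NE.
(LFU, Off): Node 1 gets 10, best alternative 6; Node 2 gets 11, best alternative 10. No profitable deviation — NE.
(LFU, LRU): Node 1 can switch to LRU (5 → 7). Not NE.
(LFU, LFU): Node 1 can switch to Off (7 → 9). Not NE.
(The remaining 1 profile has a profitable deviation by the same check.)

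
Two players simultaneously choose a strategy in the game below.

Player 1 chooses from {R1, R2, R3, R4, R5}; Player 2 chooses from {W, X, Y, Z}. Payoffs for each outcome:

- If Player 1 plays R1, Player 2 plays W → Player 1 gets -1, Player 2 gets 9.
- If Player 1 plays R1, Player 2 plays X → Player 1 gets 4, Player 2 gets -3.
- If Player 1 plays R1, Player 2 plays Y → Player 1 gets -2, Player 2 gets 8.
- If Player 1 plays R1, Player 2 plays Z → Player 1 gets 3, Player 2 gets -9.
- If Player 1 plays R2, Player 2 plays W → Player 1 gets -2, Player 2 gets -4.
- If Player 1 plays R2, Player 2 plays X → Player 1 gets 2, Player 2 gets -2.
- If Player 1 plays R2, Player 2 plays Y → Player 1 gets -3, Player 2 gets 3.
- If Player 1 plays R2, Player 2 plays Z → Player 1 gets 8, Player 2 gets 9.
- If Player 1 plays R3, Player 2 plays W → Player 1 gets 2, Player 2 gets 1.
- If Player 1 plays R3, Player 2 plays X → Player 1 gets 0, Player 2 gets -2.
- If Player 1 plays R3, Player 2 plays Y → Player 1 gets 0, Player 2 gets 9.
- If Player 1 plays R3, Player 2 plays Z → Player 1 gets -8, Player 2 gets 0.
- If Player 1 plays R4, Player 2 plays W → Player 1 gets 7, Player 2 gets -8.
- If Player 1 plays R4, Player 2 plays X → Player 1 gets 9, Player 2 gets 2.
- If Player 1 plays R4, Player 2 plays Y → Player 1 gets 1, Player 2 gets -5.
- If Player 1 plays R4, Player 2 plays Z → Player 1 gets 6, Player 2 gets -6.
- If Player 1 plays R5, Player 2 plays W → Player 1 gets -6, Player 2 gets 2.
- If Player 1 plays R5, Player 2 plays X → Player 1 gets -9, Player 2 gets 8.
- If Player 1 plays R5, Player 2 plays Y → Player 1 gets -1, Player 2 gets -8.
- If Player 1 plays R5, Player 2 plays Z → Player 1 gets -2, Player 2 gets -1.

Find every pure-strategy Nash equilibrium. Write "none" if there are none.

(R1, W): Player 1 can switch to R3 (-1 → 2). Not NE.
(R1, X): Player 1 can switch to R4 (4 → 9). Not NE.
(R1, Y): Player 1 can switch to R3 (-2 → 0). Not NE.
(R1, Z): Player 1 can switch to R2 (3 → 8). Not NE.
(R2, W): Player 1 can switch to R1 (-2 → -1). Not NE.
(R2, X): Player 1 can switch to R1 (2 → 4). Not NE.
(R2, Y): Player 1 can switch to R1 (-3 → -2). Not NE.
(R2, Z): Player 1 gets 8, best alternative 6; Player 2 gets 9, best alternative 3. No profitable deviation — NE.
(R3, W): Player 1 can switch to R4 (2 → 7). Not NE.
(R3, X): Player 1 can switch to R1 (0 → 4). Not NE.
(R3, Y): Player 1 can switch to R4 (0 → 1). Not NE.
(R3, Z): Player 1 can switch to R1 (-8 → 3). Not NE.
(R4, W): Player 2 can switch to X (-8 → 2). Not NE.
(R4, X): Player 1 gets 9, best alternative 4; Player 2 gets 2, best alternative -5. No profitable deviation — NE.
(The remaining 6 profiles each have a profitable deviation by the same check.)

The pure Nash equilibria are (R2, Z), (R4, X).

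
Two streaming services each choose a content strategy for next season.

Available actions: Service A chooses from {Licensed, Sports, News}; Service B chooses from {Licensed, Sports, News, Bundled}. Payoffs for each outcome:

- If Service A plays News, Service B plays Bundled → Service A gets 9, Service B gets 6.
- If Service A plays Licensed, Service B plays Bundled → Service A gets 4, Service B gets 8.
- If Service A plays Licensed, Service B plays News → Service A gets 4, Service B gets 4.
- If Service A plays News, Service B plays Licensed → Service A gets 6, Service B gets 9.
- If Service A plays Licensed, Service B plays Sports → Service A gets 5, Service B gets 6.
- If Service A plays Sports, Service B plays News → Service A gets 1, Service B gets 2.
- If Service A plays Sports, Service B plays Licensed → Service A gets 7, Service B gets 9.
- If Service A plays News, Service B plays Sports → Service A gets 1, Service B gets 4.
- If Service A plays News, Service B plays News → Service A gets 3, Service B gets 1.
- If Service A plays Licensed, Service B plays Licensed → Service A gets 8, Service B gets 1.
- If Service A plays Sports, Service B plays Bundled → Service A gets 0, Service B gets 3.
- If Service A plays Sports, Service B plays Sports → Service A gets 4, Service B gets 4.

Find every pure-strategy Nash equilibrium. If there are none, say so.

none

(Licensed, Licensed): Service B can switch to Sports (1 → 6). Not NE.
(Licensed, Sports): Service B can switch to Bundled (6 → 8). Not NE.
(Licensed, News): Service B can switch to Sports (4 → 6). Not NE.
(Licensed, Bundled): Service A can switch to News (4 → 9). Not NE.
(Sports, Licensed): Service A can switch to Licensed (7 → 8). Not NE.
(Sports, Sports): Service A can switch to Licensed (4 → 5). Not NE.
(Sports, News): Service A can switch to Licensed (1 → 4). Not NE.
(Sports, Bundled): Service A can switch to Licensed (0 → 4). Not NE.
(News, Licensed): Service A can switch to Licensed (6 → 8). Not NE.
(News, Sports): Service A can switch to Licensed (1 → 5). Not NE.
(News, News): Service A can switch to Licensed (3 → 4). Not NE.
(News, Bundled): Service B can switch to Licensed (6 → 9). Not NE.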